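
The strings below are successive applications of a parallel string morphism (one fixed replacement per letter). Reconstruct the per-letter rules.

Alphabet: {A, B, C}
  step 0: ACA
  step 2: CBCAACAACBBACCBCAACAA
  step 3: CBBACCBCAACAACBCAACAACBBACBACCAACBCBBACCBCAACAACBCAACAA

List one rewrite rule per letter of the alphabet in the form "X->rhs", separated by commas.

A->CAA, B->BAC, C->CB

  step 2 ⇒ step 3: CBCAACAACBBACCBCAACAA ⇒ CB·BAC·CB·CAA·CAA·CB·CAA·CAA·CB·BAC·BAC·CAA·CB·CB·BAC·CB·CAA·CAA·CB·CAA·CAA
    A ↦ CAA
    B ↦ BAC
    C ↦ CB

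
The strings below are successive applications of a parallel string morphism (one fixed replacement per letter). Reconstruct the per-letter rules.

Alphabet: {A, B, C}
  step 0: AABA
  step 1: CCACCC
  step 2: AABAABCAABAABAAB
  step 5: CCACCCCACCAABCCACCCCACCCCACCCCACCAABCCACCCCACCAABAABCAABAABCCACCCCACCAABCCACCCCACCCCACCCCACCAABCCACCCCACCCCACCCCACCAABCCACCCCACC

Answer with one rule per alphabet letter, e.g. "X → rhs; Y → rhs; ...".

  step 1 ⇒ step 2: CCACCC ⇒ AAB·AAB·C·AAB·AAB·AAB
    A ↦ C
    C ↦ AAB
  step 0 ⇒ step 1: AABA ⇒ C·C·ACC·C
    B ↦ ACC

A->C, B->ACC, C->AAB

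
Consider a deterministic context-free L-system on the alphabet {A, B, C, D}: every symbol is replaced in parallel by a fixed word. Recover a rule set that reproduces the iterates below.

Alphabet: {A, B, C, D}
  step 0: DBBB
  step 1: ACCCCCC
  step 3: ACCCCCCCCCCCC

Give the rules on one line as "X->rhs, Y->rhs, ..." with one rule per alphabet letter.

A->D, B->CC, C->B, D->A

  step 0 ⇒ step 1: DBBB ⇒ A·CC·CC·CC
    B ↦ CC
    D ↦ A
    A ↦ D  (constrained at step 1)
    C ↦ B  (constrained at step 1)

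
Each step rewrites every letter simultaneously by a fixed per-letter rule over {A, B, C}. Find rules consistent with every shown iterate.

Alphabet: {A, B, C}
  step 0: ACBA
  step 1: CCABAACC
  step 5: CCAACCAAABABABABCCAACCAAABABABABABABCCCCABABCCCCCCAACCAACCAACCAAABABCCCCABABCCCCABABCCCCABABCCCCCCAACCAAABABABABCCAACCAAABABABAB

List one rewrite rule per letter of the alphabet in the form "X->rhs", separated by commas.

A->CC, B->AA, C->AB

  step 0 ⇒ step 1: ACBA ⇒ CC·AB·AA·CC
    A ↦ CC
    B ↦ AA
    C ↦ AB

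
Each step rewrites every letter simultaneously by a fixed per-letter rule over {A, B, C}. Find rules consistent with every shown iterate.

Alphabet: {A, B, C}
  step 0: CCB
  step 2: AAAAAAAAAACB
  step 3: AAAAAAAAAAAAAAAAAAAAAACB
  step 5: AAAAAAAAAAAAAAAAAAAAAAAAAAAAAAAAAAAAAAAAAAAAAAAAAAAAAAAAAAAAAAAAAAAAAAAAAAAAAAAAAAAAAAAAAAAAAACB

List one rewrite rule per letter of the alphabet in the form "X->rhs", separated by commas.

A->AA, B->CB, C->AA

  step 2 ⇒ step 3: AAAAAAAAAACB ⇒ AA·AA·AA·AA·AA·AA·AA·AA·AA·AA·AA·CB
    A ↦ AA
    B ↦ CB
    C ↦ AA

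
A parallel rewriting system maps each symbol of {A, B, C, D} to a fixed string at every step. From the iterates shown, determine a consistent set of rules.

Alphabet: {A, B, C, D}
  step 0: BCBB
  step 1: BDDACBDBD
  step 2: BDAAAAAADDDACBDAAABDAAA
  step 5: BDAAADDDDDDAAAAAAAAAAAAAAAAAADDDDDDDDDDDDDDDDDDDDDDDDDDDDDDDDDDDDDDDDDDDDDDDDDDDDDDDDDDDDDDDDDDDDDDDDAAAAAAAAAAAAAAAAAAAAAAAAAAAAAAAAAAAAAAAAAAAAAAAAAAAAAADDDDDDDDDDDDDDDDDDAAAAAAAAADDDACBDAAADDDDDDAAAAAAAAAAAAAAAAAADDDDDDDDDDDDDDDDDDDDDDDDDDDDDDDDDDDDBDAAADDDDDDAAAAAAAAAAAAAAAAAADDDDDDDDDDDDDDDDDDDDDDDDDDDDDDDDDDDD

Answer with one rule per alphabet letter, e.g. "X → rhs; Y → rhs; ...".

A->DD, B->BD, C->DAC, D->AAA

  step 1 ⇒ step 2: BDDACBDBD ⇒ BD·AAA·AAA·DD·DAC·BD·AAA·BD·AAA
    A ↦ DD
    B ↦ BD
    C ↦ DAC
    D ↦ AAA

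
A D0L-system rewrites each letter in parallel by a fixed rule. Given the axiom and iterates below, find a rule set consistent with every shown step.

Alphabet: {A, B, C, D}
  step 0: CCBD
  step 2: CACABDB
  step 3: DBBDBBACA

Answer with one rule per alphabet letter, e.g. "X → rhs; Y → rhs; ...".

A->B, B->A, C->DB, D->C

  step 2 ⇒ step 3: CACABDB ⇒ DB·B·DB·B·A·C·A
    A ↦ B
    B ↦ A
    C ↦ DB
    D ↦ C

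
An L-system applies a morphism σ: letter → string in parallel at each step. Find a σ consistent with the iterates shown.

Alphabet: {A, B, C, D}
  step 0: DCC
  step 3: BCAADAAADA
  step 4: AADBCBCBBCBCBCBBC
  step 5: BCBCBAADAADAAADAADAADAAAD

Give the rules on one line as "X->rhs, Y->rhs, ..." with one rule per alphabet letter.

A->BC, B->A, C->AD, D->B

  step 4 ⇒ step 5: AADBCBCBBCBCBCBBC ⇒ BC·BC·B·A·AD·A·AD·A·A·AD·A·AD·A·AD·A·A·AD
    A ↦ BC
    B ↦ A
    C ↦ AD
    D ↦ B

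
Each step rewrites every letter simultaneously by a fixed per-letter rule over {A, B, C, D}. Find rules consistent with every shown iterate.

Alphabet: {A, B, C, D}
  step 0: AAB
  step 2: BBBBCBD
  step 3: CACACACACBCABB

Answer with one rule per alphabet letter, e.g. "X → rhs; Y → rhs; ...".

A->D, B->CA, C->CB, D->BB

  step 2 ⇒ step 3: BBBBCBD ⇒ CA·CA·CA·CA·CB·CA·BB
    B ↦ CA
    C ↦ CB
    D ↦ BB
    A ↦ D  (constrained at step 0)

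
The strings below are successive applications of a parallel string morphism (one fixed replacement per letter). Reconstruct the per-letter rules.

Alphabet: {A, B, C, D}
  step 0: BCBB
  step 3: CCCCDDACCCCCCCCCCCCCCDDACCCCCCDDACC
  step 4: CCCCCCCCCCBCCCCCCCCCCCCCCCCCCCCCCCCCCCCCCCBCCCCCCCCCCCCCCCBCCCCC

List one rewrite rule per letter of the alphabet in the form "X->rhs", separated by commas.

A->BC, B->DDA, C->CC, D->C

  step 3 ⇒ step 4: CCCCDDACCCCCCCCCCCCCCDDACCCCCCDDACC ⇒ CC·CC·CC·CC·C·C·BC·CC·CC·CC·CC·CC·CC·CC·CC·CC·CC·CC·CC·CC·CC·C·C·BC·CC·CC·CC·CC·CC·CC·C·C·BC·CC·CC
    A ↦ BC
    C ↦ CC
    D ↦ C
    B ↦ DDA  (constrained at step 0)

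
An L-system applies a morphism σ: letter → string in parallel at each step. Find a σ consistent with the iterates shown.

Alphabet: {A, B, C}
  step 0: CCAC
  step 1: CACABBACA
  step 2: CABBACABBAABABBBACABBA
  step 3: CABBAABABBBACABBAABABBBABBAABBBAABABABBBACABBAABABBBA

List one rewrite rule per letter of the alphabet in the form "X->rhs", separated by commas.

A->BBA, B->AB, C->CA

  step 2 ⇒ step 3: CABBACABBAABABBBACABBA ⇒ CA·BBA·AB·AB·BBA·CA·BBA·AB·AB·BBA·BBA·AB·BBA·AB·AB·AB·BBA·CA·BBA·AB·AB·BBA
    A ↦ BBA
    B ↦ AB
    C ↦ CA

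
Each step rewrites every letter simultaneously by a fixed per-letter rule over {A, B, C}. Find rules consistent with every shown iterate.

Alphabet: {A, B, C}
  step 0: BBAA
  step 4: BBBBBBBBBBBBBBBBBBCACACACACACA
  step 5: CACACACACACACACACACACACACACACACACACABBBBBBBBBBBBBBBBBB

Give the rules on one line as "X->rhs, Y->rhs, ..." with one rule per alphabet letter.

  step 4 ⇒ step 5: BBBBBBBBBBBBBBBBBBCACACACACACA ⇒ CA·CA·CA·CA·CA·CA·CA·CA·CA·CA·CA·CA·CA·CA·CA·CA·CA·CA·BB·B·BB·B·BB·B·BB·B·BB·B·BB·B
    A ↦ B
    B ↦ CA
    C ↦ BB

A->B, B->CA, C->BB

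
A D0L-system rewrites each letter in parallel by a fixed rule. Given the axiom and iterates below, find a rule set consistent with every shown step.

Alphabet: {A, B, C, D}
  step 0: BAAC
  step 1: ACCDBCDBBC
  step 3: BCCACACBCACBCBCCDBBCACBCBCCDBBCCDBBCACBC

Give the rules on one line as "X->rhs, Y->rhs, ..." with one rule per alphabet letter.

  step 0 ⇒ step 1: BAAC ⇒ AC·CDB·CDB·BC
    A ↦ CDB
    B ↦ AC
    C ↦ BC
    D ↦ C  (constrained at step 1)

A->CDB, B->AC, C->BC, D->C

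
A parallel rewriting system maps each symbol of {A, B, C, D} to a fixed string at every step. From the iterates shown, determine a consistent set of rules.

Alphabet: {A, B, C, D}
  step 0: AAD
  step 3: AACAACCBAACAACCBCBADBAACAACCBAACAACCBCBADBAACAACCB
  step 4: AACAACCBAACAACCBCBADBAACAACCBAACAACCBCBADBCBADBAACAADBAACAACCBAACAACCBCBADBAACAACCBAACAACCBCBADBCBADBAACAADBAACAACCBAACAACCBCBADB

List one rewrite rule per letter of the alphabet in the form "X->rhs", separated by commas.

  step 3 ⇒ step 4: AACAACCBAACAACCBCBADBAACAACCBAACAACCBCBADBAACAACCB ⇒ AAC·AAC·CB·AAC·AAC·CB·CB·ADB·AAC·AAC·CB·AAC·AAC·CB·CB·ADB·CB·ADB·AAC·A·ADB·AAC·AAC·CB·AAC·AAC·CB·CB·ADB·AAC·AAC·CB·AAC·AAC·CB·CB·ADB·CB·ADB·AAC·A·ADB·AAC·AAC·CB·AAC·AAC·CB·CB·ADB
    A ↦ AAC
    B ↦ ADB
    C ↦ CB
    D ↦ A

A->AAC, B->ADB, C->CB, D->A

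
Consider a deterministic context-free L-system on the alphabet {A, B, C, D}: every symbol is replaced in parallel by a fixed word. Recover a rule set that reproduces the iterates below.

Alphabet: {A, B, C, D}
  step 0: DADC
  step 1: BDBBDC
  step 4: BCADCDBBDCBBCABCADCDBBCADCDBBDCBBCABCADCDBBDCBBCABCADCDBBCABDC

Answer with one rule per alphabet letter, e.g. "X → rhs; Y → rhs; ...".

A->DB, B->BCA, C->DC, D->B

  step 0 ⇒ step 1: DADC ⇒ B·DB·B·DC
    A ↦ DB
    C ↦ DC
    D ↦ B
    B ↦ BCA  (constrained at step 1)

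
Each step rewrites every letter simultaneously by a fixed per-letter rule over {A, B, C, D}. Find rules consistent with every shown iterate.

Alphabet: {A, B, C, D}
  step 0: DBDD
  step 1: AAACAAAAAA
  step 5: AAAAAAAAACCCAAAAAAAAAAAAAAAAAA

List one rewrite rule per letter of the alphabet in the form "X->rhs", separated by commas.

A->B, B->C, C->D, D->AAA

  step 0 ⇒ step 1: DBDD ⇒ AAA·C·AAA·AAA
    B ↦ C
    D ↦ AAA
    A ↦ B  (constrained at step 1)
    C ↦ D  (constrained at step 1)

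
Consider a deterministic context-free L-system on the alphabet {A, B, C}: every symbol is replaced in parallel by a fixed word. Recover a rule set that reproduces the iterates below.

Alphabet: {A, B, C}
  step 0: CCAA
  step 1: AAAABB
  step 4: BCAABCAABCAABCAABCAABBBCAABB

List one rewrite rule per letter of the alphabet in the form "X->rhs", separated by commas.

A->B, B->BC, C->AA

  step 0 ⇒ step 1: CCAA ⇒ AA·AA·B·B
    A ↦ B
    C ↦ AA
    B ↦ BC  (constrained at step 1)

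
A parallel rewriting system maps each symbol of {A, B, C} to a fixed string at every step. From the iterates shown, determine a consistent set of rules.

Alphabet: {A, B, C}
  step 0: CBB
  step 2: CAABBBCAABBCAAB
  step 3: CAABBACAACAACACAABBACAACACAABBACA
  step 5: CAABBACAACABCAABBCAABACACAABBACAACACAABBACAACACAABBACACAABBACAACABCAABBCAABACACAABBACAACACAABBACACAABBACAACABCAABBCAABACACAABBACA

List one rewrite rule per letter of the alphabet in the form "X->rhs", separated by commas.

  step 2 ⇒ step 3: CAABBBCAABBCAAB ⇒ CAA·B·B·ACA·ACA·ACA·CAA·B·B·ACA·ACA·CAA·B·B·ACA
    A ↦ B
    B ↦ ACA
    C ↦ CAA

A->B, B->ACA, C->CAA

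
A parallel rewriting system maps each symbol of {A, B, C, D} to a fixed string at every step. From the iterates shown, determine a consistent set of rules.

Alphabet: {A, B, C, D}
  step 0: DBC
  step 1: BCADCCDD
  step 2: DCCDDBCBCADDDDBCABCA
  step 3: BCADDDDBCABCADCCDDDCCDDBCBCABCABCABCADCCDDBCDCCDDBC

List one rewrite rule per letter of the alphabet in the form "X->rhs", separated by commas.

A->BC, B->DCC, C->DD, D->BCA

  step 2 ⇒ step 3: DCCDDBCBCADDDDBCABCA ⇒ BCA·DD·DD·BCA·BCA·DCC·DD·DCC·DD·BC·BCA·BCA·BCA·BCA·DCC·DD·BC·DCC·DD·BC
    A ↦ BC
    B ↦ DCC
    C ↦ DD
    D ↦ BCA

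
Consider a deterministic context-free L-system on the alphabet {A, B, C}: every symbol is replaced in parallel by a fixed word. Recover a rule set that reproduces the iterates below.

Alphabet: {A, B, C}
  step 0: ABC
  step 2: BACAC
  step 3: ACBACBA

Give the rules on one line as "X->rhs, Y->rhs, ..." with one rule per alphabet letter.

A->C, B->A, C->BA

  step 2 ⇒ step 3: BACAC ⇒ A·C·BA·C·BA
    A ↦ C
    B ↦ A
    C ↦ BA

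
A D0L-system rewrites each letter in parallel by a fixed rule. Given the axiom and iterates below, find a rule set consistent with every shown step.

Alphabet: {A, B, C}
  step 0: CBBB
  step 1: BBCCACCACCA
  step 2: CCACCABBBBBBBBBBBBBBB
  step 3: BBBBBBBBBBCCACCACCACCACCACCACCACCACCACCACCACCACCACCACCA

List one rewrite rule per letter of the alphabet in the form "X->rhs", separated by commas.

  step 2 ⇒ step 3: CCACCABBBBBBBBBBBBBBB ⇒ BB·BB·B·BB·BB·B·CCA·CCA·CCA·CCA·CCA·CCA·CCA·CCA·CCA·CCA·CCA·CCA·CCA·CCA·CCA
    A ↦ B
    B ↦ CCA
    C ↦ BB

A->B, B->CCA, C->BB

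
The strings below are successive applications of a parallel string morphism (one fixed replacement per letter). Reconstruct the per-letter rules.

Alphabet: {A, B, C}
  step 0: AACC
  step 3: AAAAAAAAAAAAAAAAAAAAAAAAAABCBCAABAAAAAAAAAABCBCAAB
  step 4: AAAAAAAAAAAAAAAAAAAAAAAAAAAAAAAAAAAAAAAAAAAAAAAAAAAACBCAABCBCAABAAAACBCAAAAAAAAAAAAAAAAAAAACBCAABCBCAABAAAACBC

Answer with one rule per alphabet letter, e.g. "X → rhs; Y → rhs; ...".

A->AA, B->CBC, C->AAB

  step 3 ⇒ step 4: AAAAAAAAAAAAAAAAAAAAAAAAAABCBCAABAAAAAAAAAABCBCAAB ⇒ AA·AA·AA·AA·AA·AA·AA·AA·AA·AA·AA·AA·AA·AA·AA·AA·AA·AA·AA·AA·AA·AA·AA·AA·AA·AA·CBC·AAB·CBC·AAB·AA·AA·CBC·AA·AA·AA·AA·AA·AA·AA·AA·AA·AA·CBC·AAB·CBC·AAB·AA·AA·CBC
    A ↦ AA
    B ↦ CBC
    C ↦ AAB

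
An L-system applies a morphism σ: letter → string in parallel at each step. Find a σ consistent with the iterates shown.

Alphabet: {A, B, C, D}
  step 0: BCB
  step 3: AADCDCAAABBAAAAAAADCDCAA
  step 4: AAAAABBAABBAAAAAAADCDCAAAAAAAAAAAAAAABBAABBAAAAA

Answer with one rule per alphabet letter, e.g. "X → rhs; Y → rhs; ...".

A->AA, B->DC, C->BA, D->AB

  step 3 ⇒ step 4: AADCDCAAABBAAAAAAADCDCAA ⇒ AA·AA·AB·BA·AB·BA·AA·AA·AA·DC·DC·AA·AA·AA·AA·AA·AA·AA·AB·BA·AB·BA·AA·AA
    A ↦ AA
    B ↦ DC
    C ↦ BA
    D ↦ AB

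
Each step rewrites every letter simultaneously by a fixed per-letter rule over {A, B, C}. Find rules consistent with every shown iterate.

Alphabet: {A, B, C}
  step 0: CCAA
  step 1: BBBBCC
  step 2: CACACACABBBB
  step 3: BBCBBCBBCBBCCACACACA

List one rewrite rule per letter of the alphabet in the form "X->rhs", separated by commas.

A->C, B->CA, C->BB

  step 2 ⇒ step 3: CACACACABBBB ⇒ BB·C·BB·C·BB·C·BB·C·CA·CA·CA·CA
    A ↦ C
    B ↦ CA
    C ↦ BB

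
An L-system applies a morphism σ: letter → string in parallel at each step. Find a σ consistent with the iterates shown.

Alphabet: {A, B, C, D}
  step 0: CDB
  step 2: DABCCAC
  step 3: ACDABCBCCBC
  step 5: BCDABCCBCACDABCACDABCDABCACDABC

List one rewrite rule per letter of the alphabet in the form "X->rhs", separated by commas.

  step 2 ⇒ step 3: DABCCAC ⇒ A·C·DA·BC·BC·C·BC
    A ↦ C
    B ↦ DA
    C ↦ BC
    D ↦ A

A->C, B->DA, C->BC, D->A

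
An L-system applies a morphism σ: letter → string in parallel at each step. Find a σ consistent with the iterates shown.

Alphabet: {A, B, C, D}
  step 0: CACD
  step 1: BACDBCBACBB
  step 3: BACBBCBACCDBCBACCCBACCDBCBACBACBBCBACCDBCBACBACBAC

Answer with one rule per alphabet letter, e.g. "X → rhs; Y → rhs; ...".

  step 0 ⇒ step 1: CACD ⇒ BAC·DBC·BAC·BB
    A ↦ DBC
    C ↦ BAC
    D ↦ BB
    B ↦ C  (constrained at step 1)

A->DBC, B->C, C->BAC, D->BB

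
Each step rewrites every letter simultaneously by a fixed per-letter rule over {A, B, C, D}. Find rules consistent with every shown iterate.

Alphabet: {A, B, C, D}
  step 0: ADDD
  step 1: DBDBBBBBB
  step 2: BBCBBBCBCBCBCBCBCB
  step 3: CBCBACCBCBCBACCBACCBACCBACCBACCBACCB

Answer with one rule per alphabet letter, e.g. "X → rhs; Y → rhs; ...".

A->DBD, B->CB, C->AC, D->BB

  step 2 ⇒ step 3: BBCBBBCBCBCBCBCBCB ⇒ CB·CB·AC·CB·CB·CB·AC·CB·AC·CB·AC·CB·AC·CB·AC·CB·AC·CB
    B ↦ CB
    C ↦ AC
  step 0 ⇒ step 1: ADDD ⇒ DBD·BB·BB·BB
    A ↦ DBD
  step 0 ⇒ step 1: ADDD ⇒ DBD·BB·BB·BB
    D ↦ BB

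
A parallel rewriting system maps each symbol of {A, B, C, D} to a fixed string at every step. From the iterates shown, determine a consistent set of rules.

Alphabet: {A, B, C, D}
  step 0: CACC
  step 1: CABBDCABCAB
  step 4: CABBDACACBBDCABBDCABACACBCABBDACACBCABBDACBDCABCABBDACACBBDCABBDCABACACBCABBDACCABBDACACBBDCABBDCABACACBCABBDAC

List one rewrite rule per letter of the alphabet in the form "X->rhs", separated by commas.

  step 0 ⇒ step 1: CACC ⇒ CAB·BD·CAB·CAB
    A ↦ BD
    C ↦ CAB
    B ↦ AC  (constrained at step 1)
    D ↦ B  (constrained at step 1)

A->BD, B->AC, C->CAB, D->B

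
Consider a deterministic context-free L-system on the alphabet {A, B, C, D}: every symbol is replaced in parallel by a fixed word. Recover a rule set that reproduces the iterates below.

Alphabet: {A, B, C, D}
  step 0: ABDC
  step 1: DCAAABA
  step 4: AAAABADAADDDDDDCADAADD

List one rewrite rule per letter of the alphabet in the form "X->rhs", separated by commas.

A->D, B->CA, C->BA, D->AA

  step 0 ⇒ step 1: ABDC ⇒ D·CA·AA·BA
    A ↦ D
    B ↦ CA
    C ↦ BA
    D ↦ AA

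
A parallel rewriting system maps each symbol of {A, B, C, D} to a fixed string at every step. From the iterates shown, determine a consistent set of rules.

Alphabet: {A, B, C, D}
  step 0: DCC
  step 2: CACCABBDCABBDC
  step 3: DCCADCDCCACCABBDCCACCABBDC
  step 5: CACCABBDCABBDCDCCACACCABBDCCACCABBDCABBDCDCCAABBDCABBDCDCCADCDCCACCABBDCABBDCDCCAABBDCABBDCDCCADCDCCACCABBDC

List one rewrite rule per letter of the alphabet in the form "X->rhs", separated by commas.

  step 2 ⇒ step 3: CACCABBDCABBDC ⇒ DC·CA·DC·DC·CA·C·C·ABB·DC·CA·C·C·ABB·DC
    A ↦ CA
    B ↦ C
    C ↦ DC
    D ↦ ABB

A->CA, B->C, C->DC, D->ABB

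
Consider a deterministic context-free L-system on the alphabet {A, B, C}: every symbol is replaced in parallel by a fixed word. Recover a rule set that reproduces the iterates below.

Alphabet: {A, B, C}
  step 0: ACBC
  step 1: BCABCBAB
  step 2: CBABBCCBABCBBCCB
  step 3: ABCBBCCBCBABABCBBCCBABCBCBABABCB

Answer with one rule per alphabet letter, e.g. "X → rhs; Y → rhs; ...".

  step 2 ⇒ step 3: CBABBCCBABCBBCCB ⇒ AB·CB·BC·CB·CB·AB·AB·CB·BC·CB·AB·CB·CB·AB·AB·CB
    A ↦ BC
    B ↦ CB
    C ↦ AB

A->BC, B->CB, C->AB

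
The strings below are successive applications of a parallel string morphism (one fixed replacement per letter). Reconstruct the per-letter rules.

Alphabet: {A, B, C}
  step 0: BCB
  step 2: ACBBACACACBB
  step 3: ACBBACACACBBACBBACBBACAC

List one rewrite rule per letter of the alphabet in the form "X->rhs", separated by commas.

  step 2 ⇒ step 3: ACBBACACACBB ⇒ AC·BB·AC·AC·AC·BB·AC·BB·AC·BB·AC·AC
    A ↦ AC
    B ↦ AC
    C ↦ BB

A->AC, B->AC, C->BB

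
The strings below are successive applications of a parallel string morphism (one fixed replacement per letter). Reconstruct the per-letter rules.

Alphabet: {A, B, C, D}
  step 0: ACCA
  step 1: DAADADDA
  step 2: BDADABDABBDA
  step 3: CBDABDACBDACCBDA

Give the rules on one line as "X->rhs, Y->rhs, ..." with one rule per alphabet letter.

  step 2 ⇒ step 3: BDADABDABBDA ⇒ C·B·DA·B·DA·C·B·DA·C·C·B·DA
    A ↦ DA
    B ↦ C
    D ↦ B
  step 0 ⇒ step 1: ACCA ⇒ DA·AD·AD·DA
    C ↦ AD

A->DA, B->C, C->AD, D->B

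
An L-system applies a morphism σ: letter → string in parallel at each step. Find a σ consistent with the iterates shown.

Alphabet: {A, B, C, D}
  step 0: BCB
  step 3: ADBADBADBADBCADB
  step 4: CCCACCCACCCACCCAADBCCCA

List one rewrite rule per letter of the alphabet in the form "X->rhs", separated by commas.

A->C, B->A, C->ADB, D->CC

  step 3 ⇒ step 4: ADBADBADBADBCADB ⇒ C·CC·A·C·CC·A·C·CC·A·C·CC·A·ADB·C·CC·A
    A ↦ C
    B ↦ A
    C ↦ ADB
    D ↦ CC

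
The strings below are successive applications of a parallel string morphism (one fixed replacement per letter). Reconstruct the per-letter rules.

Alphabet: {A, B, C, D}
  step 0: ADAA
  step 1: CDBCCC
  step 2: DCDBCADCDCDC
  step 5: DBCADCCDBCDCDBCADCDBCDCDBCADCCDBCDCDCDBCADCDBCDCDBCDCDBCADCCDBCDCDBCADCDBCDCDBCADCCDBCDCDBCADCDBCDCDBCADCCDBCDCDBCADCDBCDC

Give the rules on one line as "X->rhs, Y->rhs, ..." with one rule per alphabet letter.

A->C, B->A, C->DC, D->DBC

  step 1 ⇒ step 2: CDBCCC ⇒ DC·DBC·A·DC·DC·DC
    B ↦ A
    C ↦ DC
    D ↦ DBC
  step 0 ⇒ step 1: ADAA ⇒ C·DBC·C·C
    A ↦ C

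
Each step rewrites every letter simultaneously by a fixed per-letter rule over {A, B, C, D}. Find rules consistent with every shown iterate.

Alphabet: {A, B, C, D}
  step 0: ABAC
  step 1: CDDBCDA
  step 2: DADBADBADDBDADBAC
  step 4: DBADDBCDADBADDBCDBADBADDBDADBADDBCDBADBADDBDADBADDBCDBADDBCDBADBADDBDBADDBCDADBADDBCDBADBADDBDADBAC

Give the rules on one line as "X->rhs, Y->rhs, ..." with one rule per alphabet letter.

A->C, B->DDB, C->DA, D->DBA

  step 1 ⇒ step 2: CDDBCDA ⇒ DA·DBA·DBA·DDB·DA·DBA·C
    A ↦ C
    B ↦ DDB
    C ↦ DA
    D ↦ DBA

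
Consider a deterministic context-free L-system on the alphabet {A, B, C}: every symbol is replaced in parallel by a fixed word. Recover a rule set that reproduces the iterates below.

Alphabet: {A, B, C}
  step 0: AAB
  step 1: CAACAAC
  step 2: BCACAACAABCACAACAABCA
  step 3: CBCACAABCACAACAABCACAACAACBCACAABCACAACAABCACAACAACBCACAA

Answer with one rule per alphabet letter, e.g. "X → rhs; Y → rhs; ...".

  step 2 ⇒ step 3: BCACAACAABCACAACAABCA ⇒ C·BCA·CAA·BCA·CAA·CAA·BCA·CAA·CAA·C·BCA·CAA·BCA·CAA·CAA·BCA·CAA·CAA·C·BCA·CAA
    A ↦ CAA
    B ↦ C
    C ↦ BCA

A->CAA, B->C, C->BCA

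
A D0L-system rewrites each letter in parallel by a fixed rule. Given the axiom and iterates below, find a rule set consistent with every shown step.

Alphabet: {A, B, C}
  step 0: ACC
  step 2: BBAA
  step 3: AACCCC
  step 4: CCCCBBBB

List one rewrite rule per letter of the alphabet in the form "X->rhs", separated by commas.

  step 3 ⇒ step 4: AACCCC ⇒ CC·CC·B·B·B·B
    A ↦ CC
    C ↦ B
  step 2 ⇒ step 3: BBAA ⇒ A·A·CC·CC
    B ↦ A

A->CC, B->A, C->B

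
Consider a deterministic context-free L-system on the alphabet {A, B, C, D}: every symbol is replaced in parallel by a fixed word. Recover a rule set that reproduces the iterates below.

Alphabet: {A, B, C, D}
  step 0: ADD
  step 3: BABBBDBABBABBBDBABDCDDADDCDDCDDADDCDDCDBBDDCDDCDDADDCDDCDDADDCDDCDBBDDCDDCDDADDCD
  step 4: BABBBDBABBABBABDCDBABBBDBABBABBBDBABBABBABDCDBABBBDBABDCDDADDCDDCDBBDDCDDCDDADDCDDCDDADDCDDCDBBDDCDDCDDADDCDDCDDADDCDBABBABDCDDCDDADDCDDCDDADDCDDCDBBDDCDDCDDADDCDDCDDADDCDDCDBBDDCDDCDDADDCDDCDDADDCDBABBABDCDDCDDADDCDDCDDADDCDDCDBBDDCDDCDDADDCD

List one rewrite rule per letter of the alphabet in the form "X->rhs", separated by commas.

  step 3 ⇒ step 4: BABBBDBABBABBBDBABDCDDADDCDDCDDADDCDDCDBBDDCDDCDDADDCDDCDDADDCDDCDBBDDCDDCDDADDCD ⇒ BAB·BBD·BAB·BAB·BAB·DCD·BAB·BBD·BAB·BAB·BBD·BAB·BAB·BAB·DCD·BAB·BBD·BAB·DCD·DAD·DCD·DCD·BBD·DCD·DCD·DAD·DCD·DCD·DAD·DCD·DCD·BBD·DCD·DCD·DAD·DCD·DCD·DAD·DCD·BAB·BAB·DCD·DCD·DAD·DCD·DCD·DAD·DCD·DCD·BBD·DCD·DCD·DAD·DCD·DCD·DAD·DCD·DCD·BBD·DCD·DCD·DAD·DCD·DCD·DAD·DCD·BAB·BAB·DCD·DCD·DAD·DCD·DCD·DAD·DCD·DCD·BBD·DCD·DCD·DAD·DCD
    A ↦ BBD
    B ↦ BAB
    C ↦ DAD
    D ↦ DCD

A->BBD, B->BAB, C->DAD, D->DCD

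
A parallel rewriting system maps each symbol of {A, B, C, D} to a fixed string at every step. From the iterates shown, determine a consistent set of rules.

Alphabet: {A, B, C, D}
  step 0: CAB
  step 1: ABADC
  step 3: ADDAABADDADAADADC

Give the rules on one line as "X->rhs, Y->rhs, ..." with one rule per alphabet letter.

  step 0 ⇒ step 1: CAB ⇒ AB·AD·C
    A ↦ AD
    B ↦ C
    C ↦ AB
    D ↦ DA  (constrained at step 1)

A->AD, B->C, C->AB, D->DA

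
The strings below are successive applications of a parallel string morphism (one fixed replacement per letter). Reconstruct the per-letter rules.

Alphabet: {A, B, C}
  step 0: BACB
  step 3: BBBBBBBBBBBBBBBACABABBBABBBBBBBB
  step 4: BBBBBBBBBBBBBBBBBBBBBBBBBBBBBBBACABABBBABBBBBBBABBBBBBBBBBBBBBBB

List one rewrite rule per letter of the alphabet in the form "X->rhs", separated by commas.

A->BA, B->BB, C->CA

  step 3 ⇒ step 4: BBBBBBBBBBBBBBBACABABBBABBBBBBBB ⇒ BB·BB·BB·BB·BB·BB·BB·BB·BB·BB·BB·BB·BB·BB·BB·BA·CA·BA·BB·BA·BB·BB·BB·BA·BB·BB·BB·BB·BB·BB·BB·BB
    A ↦ BA
    B ↦ BB
    C ↦ CA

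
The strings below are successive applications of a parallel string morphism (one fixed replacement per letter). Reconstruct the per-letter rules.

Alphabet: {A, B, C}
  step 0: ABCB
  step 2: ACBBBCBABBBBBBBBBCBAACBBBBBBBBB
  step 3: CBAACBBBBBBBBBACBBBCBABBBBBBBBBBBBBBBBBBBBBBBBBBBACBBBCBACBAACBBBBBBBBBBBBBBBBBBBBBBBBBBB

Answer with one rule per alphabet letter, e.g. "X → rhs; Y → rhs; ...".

A->CBA, B->BBB, C->AC

  step 2 ⇒ step 3: ACBBBCBABBBBBBBBBCBAACBBBBBBBBB ⇒ CBA·AC·BBB·BBB·BBB·AC·BBB·CBA·BBB·BBB·BBB·BBB·BBB·BBB·BBB·BBB·BBB·AC·BBB·CBA·CBA·AC·BBB·BBB·BBB·BBB·BBB·BBB·BBB·BBB·BBB
    A ↦ CBA
    B ↦ BBB
    C ↦ AC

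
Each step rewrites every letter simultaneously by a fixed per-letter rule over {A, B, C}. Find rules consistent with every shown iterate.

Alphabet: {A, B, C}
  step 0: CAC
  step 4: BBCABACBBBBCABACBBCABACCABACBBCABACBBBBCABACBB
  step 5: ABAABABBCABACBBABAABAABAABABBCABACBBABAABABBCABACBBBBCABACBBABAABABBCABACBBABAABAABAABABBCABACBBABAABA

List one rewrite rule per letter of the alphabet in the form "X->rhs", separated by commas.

  step 4 ⇒ step 5: BBCABACBBBBCABACBBCABACCABACBBCABACBBBBCABACBB ⇒ ABA·ABA·BB·C·ABA·C·BB·ABA·ABA·ABA·ABA·BB·C·ABA·C·BB·ABA·ABA·BB·C·ABA·C·BB·BB·C·ABA·C·BB·ABA·ABA·BB·C·ABA·C·BB·ABA·ABA·ABA·ABA·BB·C·ABA·C·BB·ABA·ABA
    A ↦ C
    B ↦ ABA
    C ↦ BB

A->C, B->ABA, C->BB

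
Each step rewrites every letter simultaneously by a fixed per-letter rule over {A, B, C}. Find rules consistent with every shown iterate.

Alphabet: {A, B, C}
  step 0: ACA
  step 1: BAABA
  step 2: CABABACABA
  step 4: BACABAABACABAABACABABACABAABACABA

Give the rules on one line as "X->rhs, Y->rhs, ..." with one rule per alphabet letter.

A->BA, B->CA, C->A

  step 1 ⇒ step 2: BAABA ⇒ CA·BA·BA·CA·BA
    A ↦ BA
    B ↦ CA
  step 0 ⇒ step 1: ACA ⇒ BA·A·BA
    C ↦ A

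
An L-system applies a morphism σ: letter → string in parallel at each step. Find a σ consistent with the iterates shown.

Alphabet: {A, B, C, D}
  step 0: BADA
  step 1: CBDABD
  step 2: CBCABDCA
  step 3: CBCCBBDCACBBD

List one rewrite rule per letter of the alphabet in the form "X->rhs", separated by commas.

  step 2 ⇒ step 3: CBCABDCA ⇒ CB·C·CB·BD·C·A·CB·BD
    A ↦ BD
    B ↦ C
    C ↦ CB
    D ↦ A

A->BD, B->C, C->CB, D->A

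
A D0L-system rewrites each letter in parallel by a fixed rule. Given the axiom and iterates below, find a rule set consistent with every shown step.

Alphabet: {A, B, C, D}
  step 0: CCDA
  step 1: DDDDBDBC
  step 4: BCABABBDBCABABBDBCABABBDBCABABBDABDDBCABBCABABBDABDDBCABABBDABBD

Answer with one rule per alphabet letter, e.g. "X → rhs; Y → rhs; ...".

  step 0 ⇒ step 1: CCDA ⇒ DD·DD·BD·BC
    A ↦ BC
    C ↦ DD
    D ↦ BD
    B ↦ AB  (constrained at step 1)

A->BC, B->AB, C->DD, D->BD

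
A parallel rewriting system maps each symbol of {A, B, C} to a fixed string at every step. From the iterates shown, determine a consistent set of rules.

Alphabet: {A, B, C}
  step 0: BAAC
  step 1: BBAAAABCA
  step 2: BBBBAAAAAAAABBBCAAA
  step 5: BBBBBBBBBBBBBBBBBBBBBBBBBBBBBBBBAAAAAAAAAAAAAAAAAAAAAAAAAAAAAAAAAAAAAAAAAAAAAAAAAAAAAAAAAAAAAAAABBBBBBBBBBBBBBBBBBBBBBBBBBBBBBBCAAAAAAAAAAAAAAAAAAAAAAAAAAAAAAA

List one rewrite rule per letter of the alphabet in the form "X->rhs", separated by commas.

  step 1 ⇒ step 2: BBAAAABCA ⇒ BB·BB·AA·AA·AA·AA·BB·BCA·AA
    A ↦ AA
    B ↦ BB
    C ↦ BCA

A->AA, B->BB, C->BCA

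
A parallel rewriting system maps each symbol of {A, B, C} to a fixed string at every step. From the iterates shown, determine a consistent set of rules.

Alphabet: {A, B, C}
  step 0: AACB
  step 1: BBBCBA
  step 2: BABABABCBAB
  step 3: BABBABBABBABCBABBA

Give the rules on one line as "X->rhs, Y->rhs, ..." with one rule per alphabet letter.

A->B, B->BA, C->BC

  step 2 ⇒ step 3: BABABABCBAB ⇒ BA·B·BA·B·BA·B·BA·BC·BA·B·BA
    A ↦ B
    B ↦ BA
    C ↦ BC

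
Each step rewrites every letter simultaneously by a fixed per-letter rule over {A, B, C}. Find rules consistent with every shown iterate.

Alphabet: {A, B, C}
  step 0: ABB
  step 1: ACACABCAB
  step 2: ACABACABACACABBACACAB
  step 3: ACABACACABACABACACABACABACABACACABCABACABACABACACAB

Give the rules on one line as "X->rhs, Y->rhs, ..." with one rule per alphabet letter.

  step 2 ⇒ step 3: ACABACABACACABBACACAB ⇒ ACA·B·ACA·CAB·ACA·B·ACA·CAB·ACA·B·ACA·B·ACA·CAB·CAB·ACA·B·ACA·B·ACA·CAB
    A ↦ ACA
    B ↦ CAB
    C ↦ B

A->ACA, B->CAB, C->B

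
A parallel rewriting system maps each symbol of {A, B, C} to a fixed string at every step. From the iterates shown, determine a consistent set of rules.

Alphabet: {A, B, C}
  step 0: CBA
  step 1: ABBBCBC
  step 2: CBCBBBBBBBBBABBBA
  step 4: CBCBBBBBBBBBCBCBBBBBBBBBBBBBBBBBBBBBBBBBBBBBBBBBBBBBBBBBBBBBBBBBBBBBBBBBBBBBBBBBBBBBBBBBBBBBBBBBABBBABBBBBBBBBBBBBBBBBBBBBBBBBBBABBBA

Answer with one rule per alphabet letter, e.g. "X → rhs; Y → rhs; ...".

  step 1 ⇒ step 2: ABBBCBC ⇒ CBC·BBB·BBB·BBB·A·BBB·A
    A ↦ CBC
    B ↦ BBB
    C ↦ A

A->CBC, B->BBB, C->A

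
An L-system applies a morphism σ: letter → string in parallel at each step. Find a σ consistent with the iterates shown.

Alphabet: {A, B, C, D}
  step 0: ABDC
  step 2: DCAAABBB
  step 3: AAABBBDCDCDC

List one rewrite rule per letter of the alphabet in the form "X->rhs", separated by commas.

A->B, B->DC, C->A, D->AA

  step 2 ⇒ step 3: DCAAABBB ⇒ AA·A·B·B·B·DC·DC·DC
    A ↦ B
    B ↦ DC
    C ↦ A
    D ↦ AA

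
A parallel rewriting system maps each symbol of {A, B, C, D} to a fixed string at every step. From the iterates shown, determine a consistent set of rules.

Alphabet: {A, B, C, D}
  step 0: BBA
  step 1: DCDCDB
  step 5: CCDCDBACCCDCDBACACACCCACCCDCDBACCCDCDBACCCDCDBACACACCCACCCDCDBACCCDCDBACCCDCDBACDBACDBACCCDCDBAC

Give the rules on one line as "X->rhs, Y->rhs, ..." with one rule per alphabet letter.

  step 0 ⇒ step 1: BBA ⇒ DC·DC·DB
    A ↦ DB
    B ↦ DC
    C ↦ AC  (constrained at step 1)
    D ↦ CC  (constrained at step 1)

A->DB, B->DC, C->AC, D->CC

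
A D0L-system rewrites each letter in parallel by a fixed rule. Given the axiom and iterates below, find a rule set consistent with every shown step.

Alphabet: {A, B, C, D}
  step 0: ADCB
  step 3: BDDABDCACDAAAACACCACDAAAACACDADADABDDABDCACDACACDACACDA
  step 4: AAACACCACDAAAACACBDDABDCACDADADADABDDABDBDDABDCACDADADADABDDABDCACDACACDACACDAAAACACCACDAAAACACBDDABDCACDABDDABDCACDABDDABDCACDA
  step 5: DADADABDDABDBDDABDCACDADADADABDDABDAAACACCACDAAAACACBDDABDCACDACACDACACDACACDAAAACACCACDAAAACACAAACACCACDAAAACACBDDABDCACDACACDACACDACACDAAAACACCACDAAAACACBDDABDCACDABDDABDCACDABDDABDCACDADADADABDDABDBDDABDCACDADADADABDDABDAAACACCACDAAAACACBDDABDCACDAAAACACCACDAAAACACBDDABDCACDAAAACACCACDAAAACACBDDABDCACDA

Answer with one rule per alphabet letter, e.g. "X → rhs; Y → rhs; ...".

A->DA, B->AAA, C->BD, D->CAC

  step 4 ⇒ step 5: AAACACCACDAAAACACBDDABDCACDADADADABDDABDBDDABDCACDADADADABDDABDCACDACACDACACDAAAACACCACDAAAACACBDDABDCACDABDDABDCACDABDDABDCACDA ⇒ DA·DA·DA·BD·DA·BD·BD·DA·BD·CAC·DA·DA·DA·DA·BD·DA·BD·AAA·CAC·CAC·DA·AAA·CAC·BD·DA·BD·CAC·DA·CAC·DA·CAC·DA·CAC·DA·AAA·CAC·CAC·DA·AAA·CAC·AAA·CAC·CAC·DA·AAA·CAC·BD·DA·BD·CAC·DA·CAC·DA·CAC·DA·CAC·DA·AAA·CAC·CAC·DA·AAA·CAC·BD·DA·BD·CAC·DA·BD·DA·BD·CAC·DA·BD·DA·BD·CAC·DA·DA·DA·DA·BD·DA·BD·BD·DA·BD·CAC·DA·DA·DA·DA·BD·DA·BD·AAA·CAC·CAC·DA·AAA·CAC·BD·DA·BD·CAC·DA·AAA·CAC·CAC·DA·AAA·CAC·BD·DA·BD·CAC·DA·AAA·CAC·CAC·DA·AAA·CAC·BD·DA·BD·CAC·DA
    A ↦ DA
    B ↦ AAA
    C ↦ BD
    D ↦ CAC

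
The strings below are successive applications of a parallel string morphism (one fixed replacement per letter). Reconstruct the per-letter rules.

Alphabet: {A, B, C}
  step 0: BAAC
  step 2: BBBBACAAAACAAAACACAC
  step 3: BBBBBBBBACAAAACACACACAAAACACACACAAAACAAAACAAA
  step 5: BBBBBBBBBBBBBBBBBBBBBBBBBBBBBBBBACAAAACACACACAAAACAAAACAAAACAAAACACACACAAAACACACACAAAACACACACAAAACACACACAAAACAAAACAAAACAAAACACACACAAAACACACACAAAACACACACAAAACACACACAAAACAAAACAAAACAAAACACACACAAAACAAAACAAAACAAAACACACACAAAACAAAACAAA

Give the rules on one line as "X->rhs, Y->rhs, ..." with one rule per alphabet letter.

A->AC, B->BB, C->AAA

  step 2 ⇒ step 3: BBBBACAAAACAAAACACAC ⇒ BB·BB·BB·BB·AC·AAA·AC·AC·AC·AC·AAA·AC·AC·AC·AC·AAA·AC·AAA·AC·AAA
    A ↦ AC
    B ↦ BB
    C ↦ AAA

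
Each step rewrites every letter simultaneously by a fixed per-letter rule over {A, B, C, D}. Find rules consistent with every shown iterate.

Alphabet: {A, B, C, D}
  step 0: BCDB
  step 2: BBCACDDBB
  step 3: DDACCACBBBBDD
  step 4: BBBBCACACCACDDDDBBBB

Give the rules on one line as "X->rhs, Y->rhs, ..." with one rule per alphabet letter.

  step 3 ⇒ step 4: DDACCACBBBBDD ⇒ BB·BB·C·AC·AC·C·AC·D·D·D·D·BB·BB
    A ↦ C
    B ↦ D
    C ↦ AC
    D ↦ BB

A->C, B->D, C->AC, D->BB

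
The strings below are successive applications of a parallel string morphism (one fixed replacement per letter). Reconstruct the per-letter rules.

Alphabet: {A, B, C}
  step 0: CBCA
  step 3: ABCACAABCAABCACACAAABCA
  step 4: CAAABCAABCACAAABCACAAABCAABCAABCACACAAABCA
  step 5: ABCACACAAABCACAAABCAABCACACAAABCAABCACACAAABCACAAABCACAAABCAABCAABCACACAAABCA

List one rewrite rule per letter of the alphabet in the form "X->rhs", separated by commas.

A->CA, B->A, C->AB

  step 4 ⇒ step 5: CAAABCAABCACAAABCACAAABCAABCAABCACACAAABCA ⇒ AB·CA·CA·CA·A·AB·CA·CA·A·AB·CA·AB·CA·CA·CA·A·AB·CA·AB·CA·CA·CA·A·AB·CA·CA·A·AB·CA·CA·A·AB·CA·AB·CA·AB·CA·CA·CA·A·AB·CA
    A ↦ CA
    B ↦ A
    C ↦ AB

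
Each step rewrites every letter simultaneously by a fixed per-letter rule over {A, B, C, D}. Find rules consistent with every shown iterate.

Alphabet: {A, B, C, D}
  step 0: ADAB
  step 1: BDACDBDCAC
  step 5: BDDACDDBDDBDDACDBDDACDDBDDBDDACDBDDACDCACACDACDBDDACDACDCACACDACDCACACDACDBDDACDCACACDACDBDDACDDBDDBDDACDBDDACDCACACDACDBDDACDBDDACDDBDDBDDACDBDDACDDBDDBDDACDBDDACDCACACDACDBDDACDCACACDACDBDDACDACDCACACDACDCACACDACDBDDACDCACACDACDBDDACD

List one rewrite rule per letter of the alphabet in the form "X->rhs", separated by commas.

A->BD, B->CAC, C->D, D->ACD

  step 0 ⇒ step 1: ADAB ⇒ BD·ACD·BD·CAC
    A ↦ BD
    B ↦ CAC
    D ↦ ACD
    C ↦ D  (constrained at step 1)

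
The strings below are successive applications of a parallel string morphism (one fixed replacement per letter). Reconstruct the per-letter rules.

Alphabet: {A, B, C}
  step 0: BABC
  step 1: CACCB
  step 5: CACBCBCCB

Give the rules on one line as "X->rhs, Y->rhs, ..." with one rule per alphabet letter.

  step 0 ⇒ step 1: BABC ⇒ C·AC·C·B
    A ↦ AC
    B ↦ C
    C ↦ B

A->AC, B->C, C->B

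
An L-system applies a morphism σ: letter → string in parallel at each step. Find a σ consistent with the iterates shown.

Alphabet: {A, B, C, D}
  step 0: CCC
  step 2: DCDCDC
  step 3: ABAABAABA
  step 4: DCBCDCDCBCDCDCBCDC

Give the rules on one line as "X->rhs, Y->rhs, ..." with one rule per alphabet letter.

  step 3 ⇒ step 4: ABAABAABA ⇒ DC·BC·DC·DC·BC·DC·DC·BC·DC
    A ↦ DC
    B ↦ BC
  step 2 ⇒ step 3: DCDCDC ⇒ AB·A·AB·A·AB·A
    C ↦ A
  step 2 ⇒ step 3: DCDCDC ⇒ AB·A·AB·A·AB·A
    D ↦ AB

A->DC, B->BC, C->A, D->AB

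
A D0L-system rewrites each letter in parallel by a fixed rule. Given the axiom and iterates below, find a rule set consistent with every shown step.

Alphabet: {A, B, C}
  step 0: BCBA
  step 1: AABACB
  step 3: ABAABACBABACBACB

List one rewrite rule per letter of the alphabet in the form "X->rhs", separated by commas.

  step 0 ⇒ step 1: BCBA ⇒ A·AB·A·CB
    A ↦ CB
    B ↦ A
    C ↦ AB

A->CB, B->A, C->AB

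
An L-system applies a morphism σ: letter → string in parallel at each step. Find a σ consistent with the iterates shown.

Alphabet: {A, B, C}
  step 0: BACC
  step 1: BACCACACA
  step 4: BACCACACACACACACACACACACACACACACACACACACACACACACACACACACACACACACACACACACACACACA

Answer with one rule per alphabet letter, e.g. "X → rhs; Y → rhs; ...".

A->CA, B->BAC, C->CA

  step 0 ⇒ step 1: BACC ⇒ BAC·CA·CA·CA
    A ↦ CA
    B ↦ BAC
    C ↦ CA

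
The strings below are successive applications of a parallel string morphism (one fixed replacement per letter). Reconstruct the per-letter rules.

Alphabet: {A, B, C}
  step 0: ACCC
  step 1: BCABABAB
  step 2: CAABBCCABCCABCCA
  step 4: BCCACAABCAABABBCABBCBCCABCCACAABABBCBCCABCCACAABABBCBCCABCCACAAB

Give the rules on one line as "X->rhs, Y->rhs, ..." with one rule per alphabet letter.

A->BC, B->CA, C->AB

  step 1 ⇒ step 2: BCABABAB ⇒ CA·AB·BC·CA·BC·CA·BC·CA
    A ↦ BC
    B ↦ CA
    C ↦ AB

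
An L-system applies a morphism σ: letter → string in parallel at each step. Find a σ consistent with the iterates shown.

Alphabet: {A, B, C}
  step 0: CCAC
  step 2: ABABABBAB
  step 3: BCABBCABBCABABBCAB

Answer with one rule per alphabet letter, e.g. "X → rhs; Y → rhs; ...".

A->BC, B->AB, C->B

  step 2 ⇒ step 3: ABABABBAB ⇒ BC·AB·BC·AB·BC·AB·AB·BC·AB
    A ↦ BC
    B ↦ AB
    C ↦ B  (constrained at step 0)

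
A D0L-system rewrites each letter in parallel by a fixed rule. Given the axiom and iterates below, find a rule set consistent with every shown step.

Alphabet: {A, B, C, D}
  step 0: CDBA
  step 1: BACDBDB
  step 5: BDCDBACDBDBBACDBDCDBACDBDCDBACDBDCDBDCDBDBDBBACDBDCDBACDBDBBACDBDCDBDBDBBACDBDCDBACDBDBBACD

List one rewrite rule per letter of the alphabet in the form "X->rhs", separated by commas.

  step 0 ⇒ step 1: CDBA ⇒ BA·CD·BD·B
    A ↦ B
    B ↦ BD
    C ↦ BA
    D ↦ CD

A->B, B->BD, C->BA, D->CD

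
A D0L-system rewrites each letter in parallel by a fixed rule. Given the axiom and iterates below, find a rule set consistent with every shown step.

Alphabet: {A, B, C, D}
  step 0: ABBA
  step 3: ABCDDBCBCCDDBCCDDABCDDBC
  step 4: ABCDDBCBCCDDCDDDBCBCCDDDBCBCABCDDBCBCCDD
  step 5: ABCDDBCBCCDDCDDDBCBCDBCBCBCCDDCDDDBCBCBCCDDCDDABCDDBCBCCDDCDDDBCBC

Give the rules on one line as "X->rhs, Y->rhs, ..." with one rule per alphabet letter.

A->AB, B->CD, C->D, D->BC

  step 4 ⇒ step 5: ABCDDBCBCCDDCDDDBCBCCDDDBCBCABCDDBCBCCDD ⇒ AB·CD·D·BC·BC·CD·D·CD·D·D·BC·BC·D·BC·BC·BC·CD·D·CD·D·D·BC·BC·BC·CD·D·CD·D·AB·CD·D·BC·BC·CD·D·CD·D·D·BC·BC
    A ↦ AB
    B ↦ CD
    C ↦ D
    D ↦ BC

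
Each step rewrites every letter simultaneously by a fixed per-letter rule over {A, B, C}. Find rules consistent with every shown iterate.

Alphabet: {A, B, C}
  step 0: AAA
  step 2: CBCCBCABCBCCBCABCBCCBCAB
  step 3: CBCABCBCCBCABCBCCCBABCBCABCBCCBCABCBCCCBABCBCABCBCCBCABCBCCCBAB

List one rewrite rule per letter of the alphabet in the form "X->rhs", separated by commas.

  step 2 ⇒ step 3: CBCCBCABCBCCBCABCBCCBCAB ⇒ CBC·AB·CBC·CBC·AB·CBC·CCB·AB·CBC·AB·CBC·CBC·AB·CBC·CCB·AB·CBC·AB·CBC·CBC·AB·CBC·CCB·AB
    A ↦ CCB
    B ↦ AB
    C ↦ CBC

A->CCB, B->AB, C->CBC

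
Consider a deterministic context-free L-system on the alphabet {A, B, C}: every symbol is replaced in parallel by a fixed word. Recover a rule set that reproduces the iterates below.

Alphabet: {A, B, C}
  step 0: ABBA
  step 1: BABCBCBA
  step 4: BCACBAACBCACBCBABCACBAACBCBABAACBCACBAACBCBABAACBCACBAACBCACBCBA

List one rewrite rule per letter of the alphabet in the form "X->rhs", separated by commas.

A->BA, B->BC, C->AC

  step 0 ⇒ step 1: ABBA ⇒ BA·BC·BC·BA
    A ↦ BA
    B ↦ BC
    C ↦ AC  (constrained at step 1)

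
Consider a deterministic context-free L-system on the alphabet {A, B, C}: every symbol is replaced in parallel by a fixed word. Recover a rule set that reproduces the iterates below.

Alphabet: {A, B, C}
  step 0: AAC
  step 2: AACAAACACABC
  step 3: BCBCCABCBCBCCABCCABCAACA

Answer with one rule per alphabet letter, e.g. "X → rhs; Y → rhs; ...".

  step 2 ⇒ step 3: AACAAACACABC ⇒ BC·BC·CA·BC·BC·BC·CA·BC·CA·BC·AA·CA
    A ↦ BC
    B ↦ AA
    C ↦ CA

A->BC, B->AA, C->CA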